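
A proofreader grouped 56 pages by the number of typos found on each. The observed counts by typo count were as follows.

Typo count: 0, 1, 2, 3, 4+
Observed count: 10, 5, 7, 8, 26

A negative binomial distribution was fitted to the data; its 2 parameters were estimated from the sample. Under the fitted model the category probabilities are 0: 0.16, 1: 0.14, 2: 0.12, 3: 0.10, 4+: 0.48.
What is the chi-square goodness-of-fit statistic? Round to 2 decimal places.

2.22

Expected counts E_i = n·p_i: 56×0.16 = 8.96, 56×0.14 = 7.84, 56×0.12 = 6.72, 56×0.10 = 5.6, 56×0.48 = 26.88.
χ² = (10−8.96)²/8.96 + (5−7.84)²/7.84 + (7−6.72)²/6.72 + (8−5.6)²/5.6 + (26−26.88)²/26.88
   = 0.121 + 1.029 + 0.012 + 1.029 + 0.029
Sum = 2.22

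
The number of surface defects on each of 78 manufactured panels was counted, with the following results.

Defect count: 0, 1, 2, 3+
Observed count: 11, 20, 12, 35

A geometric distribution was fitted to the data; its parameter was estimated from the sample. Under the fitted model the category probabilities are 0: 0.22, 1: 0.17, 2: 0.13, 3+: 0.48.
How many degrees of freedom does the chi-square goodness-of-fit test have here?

2

There are k = 4 categories and 1 parameter estimated from the data, so df = 4 − 1 − 1 = 2.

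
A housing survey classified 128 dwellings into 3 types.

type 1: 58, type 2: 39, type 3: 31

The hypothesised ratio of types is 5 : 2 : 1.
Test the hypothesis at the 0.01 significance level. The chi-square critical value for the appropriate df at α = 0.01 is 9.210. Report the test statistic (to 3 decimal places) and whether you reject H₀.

21.644; reject

Ratio total = 8. Expected counts: 128×5/8 = 80, 128×2/8 = 32, 128×1/8 = 16.
χ² = (58−80)²/80 + (39−32)²/32 + (31−16)²/16
   = 6.0500 + 1.5313 + 14.0625
Sum = 21.644
df = 2. Since 21.644 > 9.210, we reject H₀.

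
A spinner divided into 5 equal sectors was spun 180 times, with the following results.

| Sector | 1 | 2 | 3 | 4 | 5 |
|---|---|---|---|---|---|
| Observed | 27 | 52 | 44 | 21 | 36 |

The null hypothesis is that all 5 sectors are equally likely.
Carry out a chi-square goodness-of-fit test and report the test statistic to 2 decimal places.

17.39

Under H₀ each category has probability 1/5, so each expected count is 180/5 = 36.
cat         O        E   (O−E)²/E
1          27       36      2.250
2          52       36      7.111
3          44       36      1.778
4          21       36      6.250
5          36       36      0.000
Sum = 17.39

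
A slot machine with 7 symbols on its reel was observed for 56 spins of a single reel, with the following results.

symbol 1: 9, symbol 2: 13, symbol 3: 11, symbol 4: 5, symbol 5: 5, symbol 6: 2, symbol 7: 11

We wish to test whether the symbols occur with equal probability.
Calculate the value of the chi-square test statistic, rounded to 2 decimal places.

12.25

Under H₀ each category has probability 1/7, so each expected count is 56/7 = 8.
symbol 1: (9 − 8)²/8 = 1/8 = 0.125
symbol 2: (13 − 8)²/8 = 25/8 = 3.125
symbol 3: (11 − 8)²/8 = 9/8 = 1.125
symbol 4: (5 − 8)²/8 = 9/8 = 1.125
symbol 5: (5 − 8)²/8 = 9/8 = 1.125
symbol 6: (2 − 8)²/8 = 36/8 = 4.500
symbol 7: (11 − 8)²/8 = 9/8 = 1.125
Sum = 12.25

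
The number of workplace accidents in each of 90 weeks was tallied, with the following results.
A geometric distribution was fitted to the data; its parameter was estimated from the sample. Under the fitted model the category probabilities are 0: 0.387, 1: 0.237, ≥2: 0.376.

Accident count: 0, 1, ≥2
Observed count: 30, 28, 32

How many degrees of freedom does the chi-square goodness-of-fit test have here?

There are k = 3 categories and 1 parameter estimated from the data, so df = 3 − 1 − 1 = 1.

1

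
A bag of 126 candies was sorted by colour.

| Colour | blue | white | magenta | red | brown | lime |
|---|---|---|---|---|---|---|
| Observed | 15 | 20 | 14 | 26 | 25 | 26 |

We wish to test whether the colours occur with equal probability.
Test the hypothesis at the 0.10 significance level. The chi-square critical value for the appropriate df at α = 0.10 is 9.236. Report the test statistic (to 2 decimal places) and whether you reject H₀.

7.24; do not reject

Under H₀ each category has probability 1/6, so each expected count is 126/6 = 21.
χ² = (15−21)²/21 + (20−21)²/21 + (14−21)²/21 + (26−21)²/21 + (25−21)²/21 + (26−21)²/21
   = 1.714 + 0.048 + 2.333 + 1.190 + 0.762 + 1.190
Sum = 7.24
df = 5. Since 7.24 < 9.236, we do not reject H₀.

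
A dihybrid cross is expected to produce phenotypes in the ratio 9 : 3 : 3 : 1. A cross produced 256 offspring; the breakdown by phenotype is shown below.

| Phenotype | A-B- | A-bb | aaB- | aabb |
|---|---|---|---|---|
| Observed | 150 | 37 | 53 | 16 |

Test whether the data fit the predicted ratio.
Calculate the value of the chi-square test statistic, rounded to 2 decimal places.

Ratio total = 16. Expected counts: 256×9/16 = 144, 256×3/16 = 48, 256×3/16 = 48, 256×1/16 = 16.
A-B-: (150 − 144)²/144 = 36/144 = 0.250
A-bb: (37 − 48)²/48 = 121/48 = 2.521
aaB-: (53 − 48)²/48 = 25/48 = 0.521
aabb: (16 − 16)²/16 = 0/16 = 0.000
Sum = 3.29

3.29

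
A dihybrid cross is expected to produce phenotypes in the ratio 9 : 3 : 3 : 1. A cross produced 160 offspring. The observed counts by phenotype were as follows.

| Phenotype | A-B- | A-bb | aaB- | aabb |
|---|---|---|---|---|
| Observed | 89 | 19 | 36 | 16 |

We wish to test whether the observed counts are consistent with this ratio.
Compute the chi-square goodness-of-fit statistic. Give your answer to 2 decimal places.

Ratio total = 16. Expected counts: 160×9/16 = 90, 160×3/16 = 30, 160×3/16 = 30, 160×1/16 = 10.
A-B-: (89 − 90)²/90 = 1/90 = 0.011
A-bb: (19 − 30)²/30 = 121/30 = 4.033
aaB-: (36 − 30)²/30 = 36/30 = 1.200
aabb: (16 − 10)²/10 = 36/10 = 3.600
Sum = 8.84

8.84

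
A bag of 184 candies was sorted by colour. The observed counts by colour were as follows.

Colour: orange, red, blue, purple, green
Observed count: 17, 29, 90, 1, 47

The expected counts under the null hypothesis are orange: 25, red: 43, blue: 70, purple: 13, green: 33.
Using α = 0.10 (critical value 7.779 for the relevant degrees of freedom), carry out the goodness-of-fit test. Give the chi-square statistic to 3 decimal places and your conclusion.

29.849; reject

orange: (17 − 25)²/25 = 64/25 = 2.5600
red: (29 − 43)²/43 = 196/43 = 4.5581
blue: (90 − 70)²/70 = 400/70 = 5.7143
purple: (1 − 13)²/13 = 144/13 = 11.0769
green: (47 − 33)²/33 = 196/33 = 5.9394
Sum = 29.849
df = 4. Since 29.849 > 7.779, we reject H₀.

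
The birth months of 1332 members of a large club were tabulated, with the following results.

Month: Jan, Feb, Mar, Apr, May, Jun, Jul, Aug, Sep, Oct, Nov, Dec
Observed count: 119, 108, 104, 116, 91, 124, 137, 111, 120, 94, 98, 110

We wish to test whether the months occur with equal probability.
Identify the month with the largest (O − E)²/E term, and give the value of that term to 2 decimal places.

Under H₀ each category has probability 1/12, so each expected count is 1332/12 = 111.
χ² = (119−111)²/111 + (108−111)²/111 + (104−111)²/111 + (116−111)²/111 + (91−111)²/111 + (124−111)²/111 + (137−111)²/111 + (111−111)²/111 + (120−111)²/111 + (94−111)²/111 + (98−111)²/111 + (110−111)²/111
   = 0.577 + 0.081 + 0.441 + 0.225 + 3.604 + 1.523 + 6.090 + 0.000 + 0.730 + 2.604 + 1.523 + 0.009
The largest term is for Jul: 6.09.

Jul, 6.09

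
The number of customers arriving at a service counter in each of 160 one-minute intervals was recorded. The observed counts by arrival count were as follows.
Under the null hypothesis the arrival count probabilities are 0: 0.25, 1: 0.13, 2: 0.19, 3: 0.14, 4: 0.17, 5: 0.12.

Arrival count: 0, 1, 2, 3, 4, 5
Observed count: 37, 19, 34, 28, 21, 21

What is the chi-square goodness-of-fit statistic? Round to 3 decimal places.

Expected counts E_i = n·p_i: 160×0.25 = 40, 160×0.13 = 20.8, 160×0.19 = 30.4, 160×0.14 = 22.4, 160×0.17 = 27.2, 160×0.12 = 19.2.
cat         O        E   (O−E)²/E
0          37       40     0.2250
1          19     20.8     0.1558
2          34     30.4     0.4263
3          28     22.4     1.4000
4          21     27.2     1.4132
5          21     19.2     0.1688
Sum = 3.789

3.789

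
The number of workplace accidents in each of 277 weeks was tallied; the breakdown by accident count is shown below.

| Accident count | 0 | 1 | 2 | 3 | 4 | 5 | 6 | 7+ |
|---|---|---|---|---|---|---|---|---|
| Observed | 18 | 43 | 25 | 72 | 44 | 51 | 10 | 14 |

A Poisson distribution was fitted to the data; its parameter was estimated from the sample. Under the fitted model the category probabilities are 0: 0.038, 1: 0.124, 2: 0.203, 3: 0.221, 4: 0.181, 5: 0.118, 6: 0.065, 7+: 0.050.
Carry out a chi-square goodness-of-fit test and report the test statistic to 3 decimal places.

Expected counts E_i = n·p_i: 277×0.038 = 10.526, 277×0.124 = 34.348, 277×0.203 = 56.231, 277×0.221 = 61.217, 277×0.181 = 50.137, 277×0.118 = 32.686, 277×0.065 = 18.005, 277×0.050 = 13.85.
cat         O        E   (O−E)²/E
0          18   10.526     5.3069
1          43   34.348     2.1794
2          25   56.231    17.3459
3          72   61.217     1.8994
4          44   50.137     0.7512
5          51   32.686    10.2614
6          10   18.005     3.5590
7+         14    13.85     0.0016
Sum = 41.305

41.305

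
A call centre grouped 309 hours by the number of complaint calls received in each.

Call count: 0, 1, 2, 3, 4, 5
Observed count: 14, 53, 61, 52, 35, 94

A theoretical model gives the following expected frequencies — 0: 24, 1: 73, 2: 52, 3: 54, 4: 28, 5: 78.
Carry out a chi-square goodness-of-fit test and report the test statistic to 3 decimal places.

χ² = (14−24)²/24 + (53−73)²/73 + (61−52)²/52 + (52−54)²/54 + (35−28)²/28 + (94−78)²/78
   = 4.1667 + 5.4795 + 1.5577 + 0.0741 + 1.7500 + 3.2821
Sum = 16.310

16.310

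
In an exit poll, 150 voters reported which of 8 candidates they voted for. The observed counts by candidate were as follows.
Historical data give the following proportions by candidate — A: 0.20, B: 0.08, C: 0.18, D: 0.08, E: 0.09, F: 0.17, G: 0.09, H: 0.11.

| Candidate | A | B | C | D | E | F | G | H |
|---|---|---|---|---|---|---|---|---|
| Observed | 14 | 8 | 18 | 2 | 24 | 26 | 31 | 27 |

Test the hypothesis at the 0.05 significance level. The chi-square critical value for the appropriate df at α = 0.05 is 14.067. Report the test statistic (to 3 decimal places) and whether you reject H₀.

58.743; reject

Expected counts E_i = n·p_i: 150×0.20 = 30, 150×0.08 = 12, 150×0.18 = 27, 150×0.08 = 12, 150×0.09 = 13.5, 150×0.17 = 25.5, 150×0.09 = 13.5, 150×0.11 = 16.5.
χ² = (14−30)²/30 + (8−12)²/12 + (18−27)²/27 + (2−12)²/12 + (24−13.5)²/13.5 + (26−25.5)²/25.5 + (31−13.5)²/13.5 + (27−16.5)²/16.5
   = 8.5333 + 1.3333 + 3.0000 + 8.3333 + 8.1667 + 0.0098 + 22.6852 + 6.6818
Sum = 58.743
df = 7. Since 58.743 > 14.067, we reject H₀.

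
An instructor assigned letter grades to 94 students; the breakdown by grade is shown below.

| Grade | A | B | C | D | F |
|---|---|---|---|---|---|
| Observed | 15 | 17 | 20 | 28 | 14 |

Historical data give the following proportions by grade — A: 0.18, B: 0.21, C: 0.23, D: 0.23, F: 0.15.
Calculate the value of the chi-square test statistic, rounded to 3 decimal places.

Expected counts E_i = n·p_i: 94×0.18 = 16.92, 94×0.21 = 19.74, 94×0.23 = 21.62, 94×0.23 = 21.62, 94×0.15 = 14.1.
χ² = (15−16.92)²/16.92 + (17−19.74)²/19.74 + (20−21.62)²/21.62 + (28−21.62)²/21.62 + (14−14.1)²/14.1
   = 0.2179 + 0.3803 + 0.1214 + 1.8827 + 0.0007
Sum = 2.603

2.603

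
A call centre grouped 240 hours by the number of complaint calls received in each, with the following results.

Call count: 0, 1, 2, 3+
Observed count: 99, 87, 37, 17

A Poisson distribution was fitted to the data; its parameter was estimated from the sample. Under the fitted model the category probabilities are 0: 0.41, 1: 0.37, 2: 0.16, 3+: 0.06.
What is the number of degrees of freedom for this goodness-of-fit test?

2

There are k = 4 categories and 1 parameter estimated from the data, so df = 4 − 1 − 1 = 2.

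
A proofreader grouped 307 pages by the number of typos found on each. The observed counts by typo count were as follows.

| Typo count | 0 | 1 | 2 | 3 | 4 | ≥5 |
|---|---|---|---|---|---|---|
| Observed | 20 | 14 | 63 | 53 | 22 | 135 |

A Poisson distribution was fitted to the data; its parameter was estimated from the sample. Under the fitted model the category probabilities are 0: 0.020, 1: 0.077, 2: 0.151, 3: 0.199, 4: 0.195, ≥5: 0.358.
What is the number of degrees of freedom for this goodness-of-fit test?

There are k = 6 categories and 1 parameter estimated from the data, so df = 6 − 1 − 1 = 4.

4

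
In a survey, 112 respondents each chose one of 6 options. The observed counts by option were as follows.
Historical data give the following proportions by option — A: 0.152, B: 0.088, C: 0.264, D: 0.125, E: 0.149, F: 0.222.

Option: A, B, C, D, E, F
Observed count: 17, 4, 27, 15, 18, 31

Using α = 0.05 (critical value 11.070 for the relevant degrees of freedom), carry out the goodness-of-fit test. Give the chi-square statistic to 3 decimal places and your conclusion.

Expected counts E_i = n·p_i: 112×0.152 = 17.024, 112×0.088 = 9.856, 112×0.264 = 29.568, 112×0.125 = 14, 112×0.149 = 16.688, 112×0.222 = 24.864.
A: (17 − 17.024)²/17.024 = 0.000576/17.024 = 0.0000
B: (4 − 9.856)²/9.856 = 34.292736/9.856 = 3.4794
C: (27 − 29.568)²/29.568 = 6.594624/29.568 = 0.2230
D: (15 − 14)²/14 = 1/14 = 0.0714
E: (18 − 16.688)²/16.688 = 1.721344/16.688 = 0.1031
F: (31 − 24.864)²/24.864 = 37.650496/24.864 = 1.5143
Sum = 5.391
df = 5. Since 5.391 < 11.070, we do not reject H₀.

5.391; do not reject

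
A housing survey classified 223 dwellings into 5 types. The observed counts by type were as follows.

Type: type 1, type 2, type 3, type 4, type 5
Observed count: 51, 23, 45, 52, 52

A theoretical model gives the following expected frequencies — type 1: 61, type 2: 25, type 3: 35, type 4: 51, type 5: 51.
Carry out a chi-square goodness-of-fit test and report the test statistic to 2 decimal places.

cat         O        E   (O−E)²/E
type 1     51       61      1.639
type 2     23       25      0.160
type 3     45       35      2.857
type 4     52       51      0.020
type 5     52       51      0.020
Sum = 4.70

4.70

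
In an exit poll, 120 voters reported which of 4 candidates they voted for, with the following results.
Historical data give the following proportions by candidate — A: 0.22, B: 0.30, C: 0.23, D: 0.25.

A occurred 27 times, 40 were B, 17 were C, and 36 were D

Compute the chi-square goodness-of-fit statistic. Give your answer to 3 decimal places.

Expected counts E_i = n·p_i: 120×0.22 = 26.4, 120×0.30 = 36, 120×0.23 = 27.6, 120×0.25 = 30.
A: (27 − 26.4)²/26.4 = 0.36/26.4 = 0.0136
B: (40 − 36)²/36 = 16/36 = 0.4444
C: (17 − 27.6)²/27.6 = 112.36/27.6 = 4.0710
D: (36 − 30)²/30 = 36/30 = 1.2000
Sum = 5.729

5.729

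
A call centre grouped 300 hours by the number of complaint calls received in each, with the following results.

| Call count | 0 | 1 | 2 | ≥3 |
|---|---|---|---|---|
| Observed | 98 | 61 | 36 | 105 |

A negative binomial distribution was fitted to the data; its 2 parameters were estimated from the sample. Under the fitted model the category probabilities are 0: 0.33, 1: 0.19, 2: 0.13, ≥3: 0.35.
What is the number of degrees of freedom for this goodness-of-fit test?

There are k = 4 categories and 2 parameters estimated from the data, so df = 4 − 1 − 2 = 1.

1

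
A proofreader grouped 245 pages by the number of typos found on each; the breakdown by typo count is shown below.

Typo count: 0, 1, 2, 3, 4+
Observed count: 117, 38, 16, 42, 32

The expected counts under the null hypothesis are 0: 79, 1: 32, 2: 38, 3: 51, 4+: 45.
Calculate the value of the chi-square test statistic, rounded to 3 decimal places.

χ² = (117−79)²/79 + (38−32)²/32 + (16−38)²/38 + (42−51)²/51 + (32−45)²/45
   = 18.2785 + 1.1250 + 12.7368 + 1.5882 + 3.7556
Sum = 37.484

37.484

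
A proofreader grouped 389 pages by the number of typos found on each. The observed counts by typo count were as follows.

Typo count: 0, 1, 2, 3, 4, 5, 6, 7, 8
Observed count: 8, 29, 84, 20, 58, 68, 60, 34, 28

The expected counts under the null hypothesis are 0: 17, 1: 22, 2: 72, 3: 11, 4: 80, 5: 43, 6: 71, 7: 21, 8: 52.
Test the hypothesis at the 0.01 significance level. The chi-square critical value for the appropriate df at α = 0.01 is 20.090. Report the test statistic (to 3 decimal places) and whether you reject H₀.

cat         O        E   (O−E)²/E
0           8       17     4.7647
1          29       22     2.2273
2          84       72     2.0000
3          20       11     7.3636
4          58       80     6.0500
5          68       43    14.5349
6          60       71     1.7042
7          34       21     8.0476
8          28       52    11.0769
Sum = 57.769
df = 8. Since 57.769 > 20.090, we reject H₀.

57.769; reject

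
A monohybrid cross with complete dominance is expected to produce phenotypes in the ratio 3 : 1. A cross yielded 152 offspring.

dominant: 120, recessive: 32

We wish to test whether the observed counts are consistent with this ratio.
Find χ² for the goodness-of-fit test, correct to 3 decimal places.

Ratio total = 4. Expected counts: 152×3/4 = 114, 152×1/4 = 38.
dominant: (120 − 114)²/114 = 36/114 = 0.3158
recessive: (32 − 38)²/38 = 36/38 = 0.9474
Sum = 1.263

1.263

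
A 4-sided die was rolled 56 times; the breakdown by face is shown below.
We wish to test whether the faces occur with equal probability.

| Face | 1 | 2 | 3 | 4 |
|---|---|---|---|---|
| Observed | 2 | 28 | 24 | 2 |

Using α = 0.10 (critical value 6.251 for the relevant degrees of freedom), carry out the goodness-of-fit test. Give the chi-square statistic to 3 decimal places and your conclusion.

Under H₀ each category has probability 1/4, so each expected count is 56/4 = 14.
cat         O        E   (O−E)²/E
1           2       14    10.2857
2          28       14    14.0000
3          24       14     7.1429
4           2       14    10.2857
Sum = 41.714
df = 3. Since 41.714 > 6.251, we reject H₀.

41.714; reject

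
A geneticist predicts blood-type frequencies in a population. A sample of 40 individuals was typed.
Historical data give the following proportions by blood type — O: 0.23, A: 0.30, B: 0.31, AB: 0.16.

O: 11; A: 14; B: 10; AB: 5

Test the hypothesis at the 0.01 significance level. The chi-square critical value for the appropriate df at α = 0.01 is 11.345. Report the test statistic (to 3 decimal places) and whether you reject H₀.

Expected counts E_i = n·p_i: 40×0.23 = 9.2, 40×0.30 = 12, 40×0.31 = 12.4, 40×0.16 = 6.4.
O: (11 − 9.2)²/9.2 = 3.24/9.2 = 0.3522
A: (14 − 12)²/12 = 4/12 = 0.3333
B: (10 − 12.4)²/12.4 = 5.76/12.4 = 0.4645
AB: (5 − 6.4)²/6.4 = 1.96/6.4 = 0.3063
Sum = 1.456
df = 3. Since 1.456 < 11.345, we do not reject H₀.

1.456; do not reject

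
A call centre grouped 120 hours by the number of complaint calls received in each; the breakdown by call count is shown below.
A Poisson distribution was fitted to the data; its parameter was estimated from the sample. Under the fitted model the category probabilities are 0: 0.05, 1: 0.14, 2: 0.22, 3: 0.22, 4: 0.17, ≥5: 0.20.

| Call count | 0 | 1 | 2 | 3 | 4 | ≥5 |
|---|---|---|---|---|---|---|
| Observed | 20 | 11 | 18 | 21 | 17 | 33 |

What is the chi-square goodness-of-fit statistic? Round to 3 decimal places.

42.388

Expected counts E_i = n·p_i: 120×0.05 = 6, 120×0.14 = 16.8, 120×0.22 = 26.4, 120×0.22 = 26.4, 120×0.17 = 20.4, 120×0.20 = 24.
χ² = (20−6)²/6 + (11−16.8)²/16.8 + (18−26.4)²/26.4 + (21−26.4)²/26.4 + (17−20.4)²/20.4 + (33−24)²/24
   = 32.6667 + 2.0024 + 2.6727 + 1.1045 + 0.5667 + 3.3750
Sum = 42.388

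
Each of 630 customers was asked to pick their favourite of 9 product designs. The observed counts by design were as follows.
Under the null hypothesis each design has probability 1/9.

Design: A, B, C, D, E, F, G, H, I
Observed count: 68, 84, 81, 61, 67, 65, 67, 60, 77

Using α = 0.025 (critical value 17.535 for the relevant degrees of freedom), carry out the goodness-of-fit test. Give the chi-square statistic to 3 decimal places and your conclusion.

Under H₀ each category has probability 1/9, so each expected count is 630/9 = 70.
cat         O        E   (O−E)²/E
A          68       70     0.0571
B          84       70     2.8000
C          81       70     1.7286
D          61       70     1.1571
E          67       70     0.1286
F          65       70     0.3571
G          67       70     0.1286
H          60       70     1.4286
I          77       70     0.7000
Sum = 8.486
df = 8. Since 8.486 < 17.535, we do not reject H₀.

8.486; do not reject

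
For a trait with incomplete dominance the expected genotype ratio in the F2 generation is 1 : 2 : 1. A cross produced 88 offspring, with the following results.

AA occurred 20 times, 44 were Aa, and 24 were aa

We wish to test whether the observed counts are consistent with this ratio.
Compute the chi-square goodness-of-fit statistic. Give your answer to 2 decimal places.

0.36

Ratio total = 4. Expected counts: 88×1/4 = 22, 88×2/4 = 44, 88×1/4 = 22.
cat         O        E   (O−E)²/E
AA         20       22      0.182
Aa         44       44      0.000
aa         24       22      0.182
Sum = 0.36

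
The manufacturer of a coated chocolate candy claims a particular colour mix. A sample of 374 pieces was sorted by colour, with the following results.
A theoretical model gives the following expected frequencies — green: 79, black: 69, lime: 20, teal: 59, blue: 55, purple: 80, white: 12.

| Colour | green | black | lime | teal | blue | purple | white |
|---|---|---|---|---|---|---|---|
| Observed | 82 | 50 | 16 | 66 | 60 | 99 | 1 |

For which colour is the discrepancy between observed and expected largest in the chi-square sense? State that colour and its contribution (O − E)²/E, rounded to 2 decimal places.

χ² = (82−79)²/79 + (50−69)²/69 + (16−20)²/20 + (66−59)²/59 + (60−55)²/55 + (99−80)²/80 + (1−12)²/12
   = 0.114 + 5.232 + 0.800 + 0.831 + 0.455 + 4.513 + 10.083
The largest term is for white: 10.08.

white, 10.08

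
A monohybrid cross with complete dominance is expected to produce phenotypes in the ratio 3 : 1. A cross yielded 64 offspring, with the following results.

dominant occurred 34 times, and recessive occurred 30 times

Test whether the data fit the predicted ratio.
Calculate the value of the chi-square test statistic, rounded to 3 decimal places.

Ratio total = 4. Expected counts: 64×3/4 = 48, 64×1/4 = 16.
dominant: (34 − 48)²/48 = 196/48 = 4.0833
recessive: (30 − 16)²/16 = 196/16 = 12.2500
Sum = 16.333

16.333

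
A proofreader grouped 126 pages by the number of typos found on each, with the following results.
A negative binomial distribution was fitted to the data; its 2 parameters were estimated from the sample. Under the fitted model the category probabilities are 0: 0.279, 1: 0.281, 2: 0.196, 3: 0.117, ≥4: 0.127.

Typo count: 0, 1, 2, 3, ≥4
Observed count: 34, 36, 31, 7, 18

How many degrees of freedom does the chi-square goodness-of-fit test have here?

There are k = 5 categories and 2 parameters estimated from the data, so df = 5 − 1 − 2 = 2.

2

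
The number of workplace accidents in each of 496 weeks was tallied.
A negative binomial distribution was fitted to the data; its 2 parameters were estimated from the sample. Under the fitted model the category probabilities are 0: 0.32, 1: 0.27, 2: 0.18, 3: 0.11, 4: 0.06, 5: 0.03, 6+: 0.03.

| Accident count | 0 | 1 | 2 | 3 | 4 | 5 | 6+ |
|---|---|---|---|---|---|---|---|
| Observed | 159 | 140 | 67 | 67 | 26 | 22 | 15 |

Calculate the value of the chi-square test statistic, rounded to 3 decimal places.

12.556

Expected counts E_i = n·p_i: 496×0.32 = 158.72, 496×0.27 = 133.92, 496×0.18 = 89.28, 496×0.11 = 54.56, 496×0.06 = 29.76, 496×0.03 = 14.88, 496×0.03 = 14.88.
cat         O        E   (O−E)²/E
0         159   158.72     0.0005
1         140   133.92     0.2760
2          67    89.28     5.5600
3          67    54.56     2.8364
4          26    29.76     0.4751
5          22    14.88     3.4069
6+         15    14.88     0.0010
Sum = 12.556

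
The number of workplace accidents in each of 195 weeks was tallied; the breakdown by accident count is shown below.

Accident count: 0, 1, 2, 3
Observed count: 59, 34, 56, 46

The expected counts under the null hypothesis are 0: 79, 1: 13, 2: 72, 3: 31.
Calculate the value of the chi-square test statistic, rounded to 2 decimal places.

49.80

χ² = (59−79)²/79 + (34−13)²/13 + (56−72)²/72 + (46−31)²/31
   = 5.063 + 33.923 + 3.556 + 7.258
Sum = 49.80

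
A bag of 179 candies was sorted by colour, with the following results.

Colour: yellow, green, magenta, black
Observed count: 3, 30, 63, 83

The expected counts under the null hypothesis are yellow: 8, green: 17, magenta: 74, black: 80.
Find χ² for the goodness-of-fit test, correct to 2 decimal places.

yellow: (3 − 8)²/8 = 25/8 = 3.125
green: (30 − 17)²/17 = 169/17 = 9.941
magenta: (63 − 74)²/74 = 121/74 = 1.635
black: (83 − 80)²/80 = 9/80 = 0.113
Sum = 14.81

14.81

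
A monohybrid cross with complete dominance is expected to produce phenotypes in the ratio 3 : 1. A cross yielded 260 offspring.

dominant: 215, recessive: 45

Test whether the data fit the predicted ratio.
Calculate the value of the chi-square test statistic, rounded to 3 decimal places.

8.205

Ratio total = 4. Expected counts: 260×3/4 = 195, 260×1/4 = 65.
dominant: (215 − 195)²/195 = 400/195 = 2.0513
recessive: (45 − 65)²/65 = 400/65 = 6.1538
Sum = 8.205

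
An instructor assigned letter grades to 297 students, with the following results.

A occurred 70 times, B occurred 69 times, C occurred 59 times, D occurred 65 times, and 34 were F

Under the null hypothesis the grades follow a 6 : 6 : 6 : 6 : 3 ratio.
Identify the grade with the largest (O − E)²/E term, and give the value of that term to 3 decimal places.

Ratio total = 27. Expected counts: 297×6/27 = 66, 297×6/27 = 66, 297×6/27 = 66, 297×6/27 = 66, 297×3/27 = 33.
A: (70 − 66)²/66 = 16/66 = 0.2424
B: (69 − 66)²/66 = 9/66 = 0.1364
C: (59 − 66)²/66 = 49/66 = 0.7424
D: (65 − 66)²/66 = 1/66 = 0.0152
F: (34 − 33)²/33 = 1/33 = 0.0303
The largest term is for C: 0.742.

C, 0.742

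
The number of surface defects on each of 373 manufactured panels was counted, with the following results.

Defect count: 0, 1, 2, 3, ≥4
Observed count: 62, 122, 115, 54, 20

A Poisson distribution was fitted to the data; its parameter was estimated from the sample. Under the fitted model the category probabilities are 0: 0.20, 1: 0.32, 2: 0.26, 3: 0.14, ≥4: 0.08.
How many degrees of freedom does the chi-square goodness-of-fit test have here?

3

There are k = 5 categories and 1 parameter estimated from the data, so df = 5 − 1 − 1 = 3.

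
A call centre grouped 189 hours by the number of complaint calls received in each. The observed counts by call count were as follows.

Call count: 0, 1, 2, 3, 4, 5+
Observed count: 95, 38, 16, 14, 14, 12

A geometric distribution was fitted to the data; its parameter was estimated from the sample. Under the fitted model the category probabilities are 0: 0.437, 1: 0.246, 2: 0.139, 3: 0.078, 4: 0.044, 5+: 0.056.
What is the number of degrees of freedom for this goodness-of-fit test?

There are k = 6 categories and 1 parameter estimated from the data, so df = 6 − 1 − 1 = 4.

4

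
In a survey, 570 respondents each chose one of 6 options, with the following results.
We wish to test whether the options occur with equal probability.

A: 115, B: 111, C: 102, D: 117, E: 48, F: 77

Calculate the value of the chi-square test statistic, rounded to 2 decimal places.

39.18

Under H₀ each category has probability 1/6, so each expected count is 570/6 = 95.
A: (115 − 95)²/95 = 400/95 = 4.211
B: (111 − 95)²/95 = 256/95 = 2.695
C: (102 − 95)²/95 = 49/95 = 0.516
D: (117 − 95)²/95 = 484/95 = 5.095
E: (48 − 95)²/95 = 2209/95 = 23.253
F: (77 − 95)²/95 = 324/95 = 3.411
Sum = 39.18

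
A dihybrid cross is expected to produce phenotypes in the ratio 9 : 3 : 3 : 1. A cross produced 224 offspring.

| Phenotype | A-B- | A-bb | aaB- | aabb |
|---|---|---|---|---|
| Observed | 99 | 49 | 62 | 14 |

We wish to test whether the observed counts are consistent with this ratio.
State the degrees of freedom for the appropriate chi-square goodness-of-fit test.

3

There are k = 4 categories and no parameters were estimated from the data, so df = 4 − 1 = 3.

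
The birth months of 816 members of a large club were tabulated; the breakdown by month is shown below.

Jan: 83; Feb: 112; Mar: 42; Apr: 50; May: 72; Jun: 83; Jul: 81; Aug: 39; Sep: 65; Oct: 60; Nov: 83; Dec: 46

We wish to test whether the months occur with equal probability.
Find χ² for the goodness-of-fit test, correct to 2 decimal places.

76.38

Expected count for each of the 12 categories: 816/12 = 68.
Jan: (83 − 68)²/68 = 225/68 = 3.309
Feb: (112 − 68)²/68 = 1936/68 = 28.471
Mar: (42 − 68)²/68 = 676/68 = 9.941
Apr: (50 − 68)²/68 = 324/68 = 4.765
May: (72 − 68)²/68 = 16/68 = 0.235
Jun: (83 − 68)²/68 = 225/68 = 3.309
Jul: (81 − 68)²/68 = 169/68 = 2.485
Aug: (39 − 68)²/68 = 841/68 = 12.368
Sep: (65 − 68)²/68 = 9/68 = 0.132
Oct: (60 − 68)²/68 = 64/68 = 0.941
Nov: (83 − 68)²/68 = 225/68 = 3.309
Dec: (46 − 68)²/68 = 484/68 = 7.118
Sum = 76.38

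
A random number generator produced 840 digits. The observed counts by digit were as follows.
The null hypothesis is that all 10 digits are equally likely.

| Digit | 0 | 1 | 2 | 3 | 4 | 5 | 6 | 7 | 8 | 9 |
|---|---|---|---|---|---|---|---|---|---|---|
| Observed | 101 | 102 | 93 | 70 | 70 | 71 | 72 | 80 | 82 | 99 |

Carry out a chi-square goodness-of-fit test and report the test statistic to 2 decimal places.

Under H₀ each category has probability 1/10, so each expected count is 840/10 = 84.
χ² = (101−84)²/84 + (102−84)²/84 + (93−84)²/84 + (70−84)²/84 + (70−84)²/84 + (71−84)²/84 + (72−84)²/84 + (80−84)²/84 + (82−84)²/84 + (99−84)²/84
   = 3.440 + 3.857 + 0.964 + 2.333 + 2.333 + 2.012 + 1.714 + 0.190 + 0.048 + 2.679
Sum = 19.57

19.57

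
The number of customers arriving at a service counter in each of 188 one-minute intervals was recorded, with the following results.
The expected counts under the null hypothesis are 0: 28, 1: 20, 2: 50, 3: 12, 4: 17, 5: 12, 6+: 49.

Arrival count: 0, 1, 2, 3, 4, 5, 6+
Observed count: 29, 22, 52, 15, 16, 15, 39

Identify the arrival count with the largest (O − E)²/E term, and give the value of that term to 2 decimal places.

χ² = (29−28)²/28 + (22−20)²/20 + (52−50)²/50 + (15−12)²/12 + (16−17)²/17 + (15−12)²/12 + (39−49)²/49
   = 0.036 + 0.200 + 0.080 + 0.750 + 0.059 + 0.750 + 2.041
The largest term is for 6+: 2.04.

6+, 2.04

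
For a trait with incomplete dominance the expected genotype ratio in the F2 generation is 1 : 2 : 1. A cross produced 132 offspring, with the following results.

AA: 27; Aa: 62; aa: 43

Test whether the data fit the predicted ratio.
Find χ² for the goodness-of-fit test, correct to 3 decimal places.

4.364

Ratio total = 4. Expected counts: 132×1/4 = 33, 132×2/4 = 66, 132×1/4 = 33.
AA: (27 − 33)²/33 = 36/33 = 1.0909
Aa: (62 − 66)²/66 = 16/66 = 0.2424
aa: (43 − 33)²/33 = 100/33 = 3.0303
Sum = 4.364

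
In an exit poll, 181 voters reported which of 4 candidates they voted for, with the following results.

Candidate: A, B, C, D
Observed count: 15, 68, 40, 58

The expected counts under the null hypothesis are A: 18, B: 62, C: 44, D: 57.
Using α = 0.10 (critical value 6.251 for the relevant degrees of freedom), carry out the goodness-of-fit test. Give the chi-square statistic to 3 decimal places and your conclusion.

1.462; do not reject

A: (15 − 18)²/18 = 9/18 = 0.5000
B: (68 − 62)²/62 = 36/62 = 0.5806
C: (40 − 44)²/44 = 16/44 = 0.3636
D: (58 − 57)²/57 = 1/57 = 0.0175
Sum = 1.462
df = 3. Since 1.462 < 6.251, we do not reject H₀.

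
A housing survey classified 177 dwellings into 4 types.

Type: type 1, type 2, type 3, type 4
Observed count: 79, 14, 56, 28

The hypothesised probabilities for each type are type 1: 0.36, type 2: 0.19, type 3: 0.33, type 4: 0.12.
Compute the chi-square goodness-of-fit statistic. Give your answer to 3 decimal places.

17.373

Expected counts E_i = n·p_i: 177×0.36 = 63.72, 177×0.19 = 33.63, 177×0.33 = 58.41, 177×0.12 = 21.24.
χ² = (79−63.72)²/63.72 + (14−33.63)²/33.63 + (56−58.41)²/58.41 + (28−21.24)²/21.24
   = 3.6641 + 11.4581 + 0.0994 + 2.1515
Sum = 17.373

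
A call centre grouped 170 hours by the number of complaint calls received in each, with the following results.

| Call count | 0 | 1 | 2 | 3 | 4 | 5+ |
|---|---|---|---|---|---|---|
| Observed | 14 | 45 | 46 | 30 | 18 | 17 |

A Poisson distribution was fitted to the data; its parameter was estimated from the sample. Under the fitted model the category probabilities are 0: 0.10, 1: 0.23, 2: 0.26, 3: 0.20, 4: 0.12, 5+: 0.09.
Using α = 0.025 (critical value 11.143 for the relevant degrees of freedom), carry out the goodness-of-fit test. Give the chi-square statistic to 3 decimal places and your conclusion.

2.435; do not reject

Expected counts E_i = n·p_i: 170×0.10 = 17, 170×0.23 = 39.1, 170×0.26 = 44.2, 170×0.20 = 34, 170×0.12 = 20.4, 170×0.09 = 15.3.
χ² = (14−17)²/17 + (45−39.1)²/39.1 + (46−44.2)²/44.2 + (30−34)²/34 + (18−20.4)²/20.4 + (17−15.3)²/15.3
   = 0.5294 + 0.8903 + 0.0733 + 0.4706 + 0.2824 + 0.1889
Sum = 2.435
df = 4. Since 2.435 < 11.143, we do not reject H₀.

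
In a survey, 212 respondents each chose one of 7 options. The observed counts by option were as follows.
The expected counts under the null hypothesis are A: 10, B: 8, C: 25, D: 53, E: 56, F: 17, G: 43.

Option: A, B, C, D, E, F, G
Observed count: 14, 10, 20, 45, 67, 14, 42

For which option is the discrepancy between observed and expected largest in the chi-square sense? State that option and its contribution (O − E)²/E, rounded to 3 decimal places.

χ² = (14−10)²/10 + (10−8)²/8 + (20−25)²/25 + (45−53)²/53 + (67−56)²/56 + (14−17)²/17 + (42−43)²/43
   = 1.6000 + 0.5000 + 1.0000 + 1.2075 + 2.1607 + 0.5294 + 0.0233
The largest term is for E: 2.161.

E, 2.161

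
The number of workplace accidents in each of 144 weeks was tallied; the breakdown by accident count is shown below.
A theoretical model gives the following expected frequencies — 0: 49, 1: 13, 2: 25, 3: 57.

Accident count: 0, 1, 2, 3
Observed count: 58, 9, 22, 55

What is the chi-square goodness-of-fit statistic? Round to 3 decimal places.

0: (58 − 49)²/49 = 81/49 = 1.6531
1: (9 − 13)²/13 = 16/13 = 1.2308
2: (22 − 25)²/25 = 9/25 = 0.3600
3: (55 − 57)²/57 = 4/57 = 0.0702
Sum = 3.314

3.314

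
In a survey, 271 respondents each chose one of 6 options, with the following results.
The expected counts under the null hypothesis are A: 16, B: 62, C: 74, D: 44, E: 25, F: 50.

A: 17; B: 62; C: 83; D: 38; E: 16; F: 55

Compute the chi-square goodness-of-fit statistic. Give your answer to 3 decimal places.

A: (17 − 16)²/16 = 1/16 = 0.0625
B: (62 − 62)²/62 = 0/62 = 0.0000
C: (83 − 74)²/74 = 81/74 = 1.0946
D: (38 − 44)²/44 = 36/44 = 0.8182
E: (16 − 25)²/25 = 81/25 = 3.2400
F: (55 − 50)²/50 = 25/50 = 0.5000
Sum = 5.715

5.715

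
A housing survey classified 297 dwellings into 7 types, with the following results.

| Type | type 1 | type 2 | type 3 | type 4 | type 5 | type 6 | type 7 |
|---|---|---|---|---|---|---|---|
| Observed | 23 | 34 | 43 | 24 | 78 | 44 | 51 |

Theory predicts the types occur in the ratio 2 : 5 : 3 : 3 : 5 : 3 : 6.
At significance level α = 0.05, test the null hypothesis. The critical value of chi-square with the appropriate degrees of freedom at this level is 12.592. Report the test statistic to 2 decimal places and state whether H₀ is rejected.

30.24; reject

Ratio total = 27. Expected counts: 297×2/27 = 22, 297×5/27 = 55, 297×3/27 = 33, 297×3/27 = 33, 297×5/27 = 55, 297×3/27 = 33, 297×6/27 = 66.
cat         O        E   (O−E)²/E
type 1     23       22      0.045
type 2     34       55      8.018
type 3     43       33      3.030
type 4     24       33      2.455
type 5     78       55      9.618
type 6     44       33      3.667
type 7     51       66      3.409
Sum = 30.24
df = 6. Since 30.24 > 12.592, we reject H₀.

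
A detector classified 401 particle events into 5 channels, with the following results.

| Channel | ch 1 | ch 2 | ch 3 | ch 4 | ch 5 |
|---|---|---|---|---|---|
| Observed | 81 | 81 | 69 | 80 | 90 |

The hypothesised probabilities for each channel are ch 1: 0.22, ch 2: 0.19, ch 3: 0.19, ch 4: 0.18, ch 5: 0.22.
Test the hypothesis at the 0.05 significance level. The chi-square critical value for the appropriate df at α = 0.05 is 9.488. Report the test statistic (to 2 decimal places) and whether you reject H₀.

2.46; do not reject

Expected counts E_i = n·p_i: 401×0.22 = 88.22, 401×0.19 = 76.19, 401×0.19 = 76.19, 401×0.18 = 72.18, 401×0.22 = 88.22.
χ² = (81−88.22)²/88.22 + (81−76.19)²/76.19 + (69−76.19)²/76.19 + (80−72.18)²/72.18 + (90−88.22)²/88.22
   = 0.591 + 0.304 + 0.679 + 0.847 + 0.036
Sum = 2.46
df = 4. Since 2.46 < 9.488, we do not reject H₀.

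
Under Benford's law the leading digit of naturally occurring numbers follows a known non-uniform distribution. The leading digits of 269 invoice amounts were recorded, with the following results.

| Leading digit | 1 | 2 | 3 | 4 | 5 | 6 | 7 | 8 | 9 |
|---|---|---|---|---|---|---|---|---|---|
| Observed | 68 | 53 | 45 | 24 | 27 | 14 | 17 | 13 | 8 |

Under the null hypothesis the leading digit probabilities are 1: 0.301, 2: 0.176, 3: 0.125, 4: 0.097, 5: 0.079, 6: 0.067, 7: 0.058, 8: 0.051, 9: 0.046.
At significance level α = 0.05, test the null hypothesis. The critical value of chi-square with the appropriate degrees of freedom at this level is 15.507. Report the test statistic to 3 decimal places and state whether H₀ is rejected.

Expected counts E_i = n·p_i: 269×0.301 = 80.969, 269×0.176 = 47.344, 269×0.125 = 33.625, 269×0.097 = 26.093, 269×0.079 = 21.251, 269×0.067 = 18.023, 269×0.058 = 15.602, 269×0.051 = 13.719, 269×0.046 = 12.374.
1: (68 − 80.969)²/80.969 = 168.194961/80.969 = 2.0773
2: (53 − 47.344)²/47.344 = 31.990336/47.344 = 0.6757
3: (45 − 33.625)²/33.625 = 129.390625/33.625 = 3.8480
4: (24 − 26.093)²/26.093 = 4.380649/26.093 = 0.1679
5: (27 − 21.251)²/21.251 = 33.051001/21.251 = 1.5553
6: (14 − 18.023)²/18.023 = 16.184529/18.023 = 0.8980
7: (17 − 15.602)²/15.602 = 1.954404/15.602 = 0.1253
8: (13 − 13.719)²/13.719 = 0.516961/13.719 = 0.0377
9: (8 − 12.374)²/12.374 = 19.131876/12.374 = 1.5461
Sum = 10.931
df = 8. Since 10.931 < 15.507, we do not reject H₀.

10.931; do not reject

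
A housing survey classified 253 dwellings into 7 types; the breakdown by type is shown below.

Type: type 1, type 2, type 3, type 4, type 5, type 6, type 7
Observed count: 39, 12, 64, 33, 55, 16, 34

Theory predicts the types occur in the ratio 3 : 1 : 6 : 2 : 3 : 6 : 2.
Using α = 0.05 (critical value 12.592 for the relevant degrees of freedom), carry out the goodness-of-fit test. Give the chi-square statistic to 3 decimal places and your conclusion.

65.833; reject

Ratio total = 23. Expected counts: 253×3/23 = 33, 253×1/23 = 11, 253×6/23 = 66, 253×2/23 = 22, 253×3/23 = 33, 253×6/23 = 66, 253×2/23 = 22.
cat         O        E   (O−E)²/E
type 1     39       33     1.0909
type 2     12       11     0.0909
type 3     64       66     0.0606
type 4     33       22     5.5000
type 5     55       33    14.6667
type 6     16       66    37.8788
type 7     34       22     6.5455
Sum = 65.833
df = 6. Since 65.833 > 12.592, we reject H₀.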